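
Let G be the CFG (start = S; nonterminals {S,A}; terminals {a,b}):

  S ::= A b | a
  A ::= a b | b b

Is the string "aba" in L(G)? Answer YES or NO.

CNF form of G:
  S -> A T1 | a
  A -> T0 T1 | T1 T1
  T0 -> a
  T1 -> b

CYK table (by increasing span):
  [0..0]={S,T0}  "a"  orig:{S}
  [1..1]={T1}  "b"  orig:{}
  [2..2]={S,T0}  "a"  orig:{S}
  [0..1]={A}  "ab"
  [1..2]=∅  "ba"
  [0..2]=∅  "aba"

S ∉ T[0,2] ⇒ NO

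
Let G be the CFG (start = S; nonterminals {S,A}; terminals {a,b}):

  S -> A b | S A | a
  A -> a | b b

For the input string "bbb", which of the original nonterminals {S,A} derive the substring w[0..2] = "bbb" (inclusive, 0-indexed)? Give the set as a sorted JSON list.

CNF form of G:
  S -> A T0 | S A | a
  A -> T0 T0 | a
  T0 -> b

Fill CYK table bottom-up, restricted to cells inside w[0..2]:
  T[0,0] 'b' = {T0}  orig:{}
  T[1,1] 'b' = {T0}  orig:{}
  T[2,2] 'b' = {T0}  orig:{}
  T[0,1] 'bb' = {A}
  T[1,2] 'bb' = {A}
  T[0,2] 'bbb' = {S}

Original NTs in T[0,2] deriving "bbb": ["S"]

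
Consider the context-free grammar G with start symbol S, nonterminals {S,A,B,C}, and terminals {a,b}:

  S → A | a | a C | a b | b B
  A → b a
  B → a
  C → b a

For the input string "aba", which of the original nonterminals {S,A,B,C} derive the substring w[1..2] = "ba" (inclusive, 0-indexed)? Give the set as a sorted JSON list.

CNF form of G:
  S -> T0 B | T0 T1 | T1 C | T1 T0 | a
  A -> T0 T1
  B -> a
  C -> T0 T1
  T0 -> b
  T1 -> a

CYK table (by increasing span) (cells [i..j] with 1 ≤ i ≤ j ≤ 2 only):
  T[1,1] 'b' = {T0}  orig:{}
  T[2,2] 'a' = {B,S,T1}  orig:{B,S}
  T[1,2] 'ba' = {A,C,S}

Original NTs in T[1,2] deriving "ba": ["A", "C", "S"]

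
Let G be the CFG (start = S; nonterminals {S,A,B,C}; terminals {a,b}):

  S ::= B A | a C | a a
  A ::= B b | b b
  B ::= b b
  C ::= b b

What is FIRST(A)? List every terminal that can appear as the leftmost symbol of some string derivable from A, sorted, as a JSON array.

FIRST sets, iterate to fixpoint:
pass 1:
  A via A→b b: +{b}
  B via B→b b: +{b}
  C via C→b b: +{b}
  S via S→B A: +{b}
  S via S→a C: +{a}
  FIRST(S)={a,b}  FIRST(A)={b}  FIRST(B)={b}  FIRST(C)={b}
pass 2: — fixpoint
  FIRST(S)={a,b}  FIRST(A)={b}  FIRST(B)={b}  FIRST(C)={b}

FIRST(A) = ["b"]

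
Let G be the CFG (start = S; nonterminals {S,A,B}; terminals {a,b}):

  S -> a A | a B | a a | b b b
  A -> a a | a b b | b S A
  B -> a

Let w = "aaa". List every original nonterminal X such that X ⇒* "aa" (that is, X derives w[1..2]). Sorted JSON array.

Convert to CNF:
  S -> T0 A | T0 B | T0 T0 | T1 X4
  A -> T0 T0 | T0 X2 | T1 X3
  B -> a
  T0 -> a
  T1 -> b
  X2 -> T1 T1
  X3 -> S A
  X4 -> T1 T1

CYK table (by increasing span), restricted to cells inside w[1..2]:
  cell(1,1) a: {B,T0}  orig:{B}
  cell(2,2) a: {B,T0}  orig:{B}
  cell(1,2) aa: {A,S}

Original NTs in T[1,2] deriving "aa": ["A", "S"]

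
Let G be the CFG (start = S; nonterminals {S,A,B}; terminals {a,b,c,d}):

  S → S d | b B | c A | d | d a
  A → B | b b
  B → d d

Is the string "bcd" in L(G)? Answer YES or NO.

CNF form of G:
  S -> S T1 | T0 B | T1 T3 | T2 A | d
  A -> T0 T0 | T1 T1
  B -> T1 T1
  T0 -> b
  T1 -> d
  T2 -> c
  T3 -> a

Fill CYK table bottom-up:
  cell(0,0) b: {T0}  orig:{}
  cell(1,1) c: {T2}  orig:{}
  cell(2,2) d: {S,T1}  orig:{S}
  cell(0,1) bc: ∅
  cell(1,2) cd: ∅
  cell(0,2) bcd: ∅

S ∉ T[0,2] ⇒ NO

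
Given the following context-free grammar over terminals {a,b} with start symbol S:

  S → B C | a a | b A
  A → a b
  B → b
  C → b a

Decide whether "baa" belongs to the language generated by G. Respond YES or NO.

CNF form of G:
  S -> B C | T0 T0 | T1 A
  A -> T0 T1
  B -> b
  C -> T1 T0
  T0 -> a
  T1 -> b

CYK fill:
  T[0,0] 'b' = {B,T1}  orig:{B}
  T[1,1] 'a' = {T0}  orig:{}
  T[2,2] 'a' = {T0}  orig:{}
  T[0,1] 'ba' = {C}
  T[1,2] 'aa' = {S}
  T[0,2] 'baa' = ∅

S ∉ T[0,2] ⇒ NO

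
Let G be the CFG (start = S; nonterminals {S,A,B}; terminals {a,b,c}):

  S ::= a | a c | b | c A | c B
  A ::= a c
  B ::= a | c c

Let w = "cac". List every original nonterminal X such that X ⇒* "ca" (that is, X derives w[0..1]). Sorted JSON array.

CNF form of G:
  S -> T0 T1 | T1 A | T1 B | a | b
  A -> T0 T1
  B -> T1 T1 | a
  T0 -> a
  T1 -> c

CYK table (by increasing span) — only the sub-triangle for w[0..1]:
  cell(0,0) c: {T1}  orig:{}
  cell(1,1) a: {B,S,T0}  orig:{B,S}
  cell(0,1) ca: {S}

Original NTs in T[0,1] deriving "ca": ["S"]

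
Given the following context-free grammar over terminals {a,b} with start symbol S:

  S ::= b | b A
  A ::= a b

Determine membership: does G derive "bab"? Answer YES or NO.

Convert to CNF:
  S -> T1 A | b
  A -> T0 T1
  T0 -> a
  T1 -> b

CYK fill:
  T[0,0] 'b' = {S,T1}  orig:{S}
  T[1,1] 'a' = {T0}  orig:{}
  T[2,2] 'b' = {S,T1}  orig:{S}
  T[0,1] 'ba' = ∅
  T[1,2] 'ab' = {A}
  T[0,2] 'bab' = {S}

S ∈ T[0,2] ⇒ YES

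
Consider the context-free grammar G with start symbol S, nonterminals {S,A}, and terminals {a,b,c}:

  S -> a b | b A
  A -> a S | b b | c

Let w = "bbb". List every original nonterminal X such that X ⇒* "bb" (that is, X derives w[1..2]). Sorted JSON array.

Convert to CNF:
  S -> T0 T1 | T1 A
  A -> T0 S | T1 T1 | c
  T0 -> a
  T1 -> b

CYK fill — only the sub-triangle for w[1..2]:
  T[1,1] 'b' = {T1}  orig:{}
  T[2,2] 'b' = {T1}  orig:{}
  T[1,2] 'bb' = {A}

Original NTs in T[1,2] deriving "bb": ["A"]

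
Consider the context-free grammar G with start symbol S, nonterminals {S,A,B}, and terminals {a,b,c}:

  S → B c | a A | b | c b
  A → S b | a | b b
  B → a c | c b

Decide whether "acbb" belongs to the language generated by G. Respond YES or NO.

Convert to CNF:
  S -> B T2 | T1 A | T2 T0 | b
  A -> S T0 | T0 T0 | a
  B -> T1 T2 | T2 T0
  T0 -> b
  T1 -> a
  T2 -> c

Fill CYK table bottom-up:
  T[0,0] 'a' = {A,T1}  orig:{A}
  T[1,1] 'c' = {T2}  orig:{}
  T[2,2] 'b' = {S,T0}  orig:{S}
  T[3,3] 'b' = {S,T0}  orig:{S}
  T[0,1] 'ac' = {B}
  T[1,2] 'cb' = {B,S}
  T[2,3] 'bb' = {A}
  T[0,2] 'acb' = ∅
  T[1,3] 'cbb' = {A}
  T[0,3] 'acbb' = {S}

S ∈ T[0,3] ⇒ YES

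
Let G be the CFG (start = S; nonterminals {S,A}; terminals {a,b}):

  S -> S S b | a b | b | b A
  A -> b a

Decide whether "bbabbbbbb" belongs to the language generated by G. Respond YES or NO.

CNF form of G:
  S -> S X2 | T0 A | T1 T0 | b
  A -> T0 T1
  T0 -> b
  T1 -> a
  X2 -> S T0

Fill CYK table bottom-up:
  [0..0]={S,T0}  "b"  orig:{S}
  [1..1]={S,T0}  "b"  orig:{S}
  [2..2]={T1}  "a"  orig:{}
  [3..3]={S,T0}  "b"  orig:{S}
  [4..4]={S,T0}  "b"  orig:{S}
  [5..5]={S,T0}  "b"  orig:{S}
  [6..6]={S,T0}  "b"  orig:{S}
  [7..7]={S,T0}  "b"  orig:{S}
  [8..8]={S,T0}  "b"  orig:{S}
  [0..1]={X2}  "bb"  orig:{}
  [1..2]={A}  "ba"
  [2..3]={S}  "ab"
  [3..4]={X2}  "bb"  orig:{}
  [4..5]={X2}  "bb"  orig:{}
  [5..6]={X2}  "bb"  orig:{}
  [6..7]={X2}  "bb"  orig:{}
  [7..8]={X2}  "bb"  orig:{}
  [0..2]={S}  "bba"
  [1..3]=∅  "bab"
  [2..4]={X2}  "abb"  orig:{}
  [3..5]={S}  "bbb"
  [4..6]={S}  "bbb"
  [5..7]={S}  "bbb"
  [6..8]={S}  "bbb"
  [0..3]={X2}  "bbab"  orig:{}
  [1..4]={S}  "babb"
  [2..5]={S}  "abbb"
  [3..6]={X2}  "bbbb"  orig:{}
  [4..7]={X2}  "bbbb"  orig:{}
  [5..8]={X2}  "bbbb"  orig:{}
  [0..4]={S}  "bbabb"
  [1..5]={X2}  "babbb"  orig:{}
  [2..6]={X2}  "abbbb"  orig:{}
  [3..7]={S}  "bbbbb"
  [4..8]={S}  "bbbbb"
  [0..5]={S,X2}  "bbabbb"  orig:{S}
  [1..6]={S}  "babbbb"
  [2..7]={S}  "abbbbb"
  [3..8]={X2}  "bbbbbb"  orig:{}
  [0..6]={S,X2}  "bbabbbb"  orig:{S}
  [1..7]={X2}  "babbbbb"  orig:{}
  [2..8]={X2}  "abbbbbb"  orig:{}
  [0..7]={S,X2}  "bbabbbbb"  orig:{S}
  [1..8]={S}  "babbbbbb"
  [0..8]={S,X2}  "bbabbbbbb"  orig:{S}

S ∈ T[0,8] ⇒ YES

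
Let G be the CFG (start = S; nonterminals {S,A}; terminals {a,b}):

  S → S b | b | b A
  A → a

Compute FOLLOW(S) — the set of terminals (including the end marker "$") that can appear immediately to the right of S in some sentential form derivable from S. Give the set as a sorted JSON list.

FIRST iteration:
iter 1:
  A via A→a: +{a}
  S via S→b: +{b}
  FIRST[S]={b}  FIRST[A]={a}
iter 2: (stable)
  FIRST[S]={b}  FIRST[A]={a}

FOLLOW iteration:
seed FOLLOW(S) with $
[1]
  S→S b: FOLLOW(S) ⊇ FIRST(b) = {b}; new: +{b}
  S→b A: FOLLOW(A) ⊇ FOLLOW(S) ⊇ {$,b}; new: +{$,b}
  FOLLOW[S]={$,b}  FOLLOW[A]={$,b}
[2] (no change)
  FOLLOW[S]={$,b}  FOLLOW[A]={$,b}

FOLLOW(S) = ["$", "b"]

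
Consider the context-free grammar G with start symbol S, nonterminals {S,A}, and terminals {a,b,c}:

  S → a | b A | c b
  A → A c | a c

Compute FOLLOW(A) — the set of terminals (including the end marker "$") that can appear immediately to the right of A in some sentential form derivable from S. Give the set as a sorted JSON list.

FIRST iteration:
pass 1:
  A via A→a c: +{a}
  S via S→a: +{a}
  S via S→b A: +{b}
  S via S→c b: +{c}
  FIRST(S)={a,b,c}  FIRST(A)={a}
pass 2: (stable)
  FIRST(S)={a,b,c}  FIRST(A)={a}

Compute FOLLOW by fixpoint:
initialize: $ ∈ FOLLOW(S)
iter 1:
  A→A c: FOLLOW(A) ⊇ FIRST(c) = {c}; new: +{c}
  S→b A: FOLLOW(A) ⊇ FOLLOW(S) ⊇ {$}; new: +{$}
  S: {$}  A: {$,c}
iter 2: done
  S: {$}  A: {$,c}

FOLLOW(A) = ["$", "c"]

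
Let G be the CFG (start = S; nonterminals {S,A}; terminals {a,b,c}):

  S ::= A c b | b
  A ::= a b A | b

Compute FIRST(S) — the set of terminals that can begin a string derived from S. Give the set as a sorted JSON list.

FIRST sets, iterate to fixpoint:
[1]
  A via A→a b A: +{a}
  A via A→b: +{b}
  S via S→A c b: +{a,b}
  FIRST(S)={a,b}  FIRST(A)={a,b}
[2] (no change)
  FIRST(S)={a,b}  FIRST(A)={a,b}

FIRST(S) = ["a", "b"]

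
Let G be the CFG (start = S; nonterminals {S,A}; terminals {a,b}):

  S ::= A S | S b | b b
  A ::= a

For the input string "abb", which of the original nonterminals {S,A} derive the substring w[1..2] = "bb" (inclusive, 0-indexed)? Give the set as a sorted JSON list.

CNF form of G:
  S -> A S | S T0 | T0 T0
  A -> a
  T0 -> b

Fill CYK table bottom-up, restricted to cells inside w[1..2]:
  T[1,1] 'b' = {T0}  orig:{}
  T[2,2] 'b' = {T0}  orig:{}
  T[1,2] 'bb' = {S}

Original NTs in T[1,2] deriving "bb": ["S"]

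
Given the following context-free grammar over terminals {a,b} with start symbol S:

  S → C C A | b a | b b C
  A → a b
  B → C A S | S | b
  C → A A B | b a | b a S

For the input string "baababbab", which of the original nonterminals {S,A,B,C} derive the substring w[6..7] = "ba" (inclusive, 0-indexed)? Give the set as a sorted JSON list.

CNF form of G:
  S -> C X7 | T1 T0 | T1 X8
  A -> T0 T1
  B -> C X2 | C X3 | T1 T0 | T1 X4 | b
  C -> A X5 | T1 T0 | T1 X6
  T0 -> a
  T1 -> b
  X2 -> A S
  X3 -> C A
  X4 -> T1 C
  X5 -> A B
  X6 -> T0 S
  X7 -> C A
  X8 -> T1 C

CYK table (by increasing span) (cells [i..j] with 6 ≤ i ≤ j ≤ 7 only):
  cell(6,6) b: {B,T1}  orig:{B}
  cell(7,7) a: {T0}  orig:{}
  cell(6,7) ba: {B,C,S}

Original NTs in T[6,7] deriving "ba": ["B", "C", "S"]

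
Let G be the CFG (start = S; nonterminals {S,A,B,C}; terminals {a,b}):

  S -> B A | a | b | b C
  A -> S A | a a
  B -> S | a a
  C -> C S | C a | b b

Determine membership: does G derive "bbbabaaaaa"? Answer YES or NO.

CNF form of G:
  S -> B A | T1 C | a | b
  A -> S A | T0 T0
  B -> B A | T0 T0 | T1 C | a | b
  C -> C S | C T0 | T1 T1
  T0 -> a
  T1 -> b

CYK table (by increasing span):
  cell(0,0) b: {B,S,T1}  orig:{B,S}
  cell(1,1) b: {B,S,T1}  orig:{B,S}
  cell(2,2) b: {B,S,T1}  orig:{B,S}
  cell(3,3) a: {B,S,T0}  orig:{B,S}
  cell(4,4) b: {B,S,T1}  orig:{B,S}
  cell(5,5) a: {B,S,T0}  orig:{B,S}
  cell(6,6) a: {B,S,T0}  orig:{B,S}
  cell(7,7) a: {B,S,T0}  orig:{B,S}
  cell(8,8) a: {B,S,T0}  orig:{B,S}
  cell(9,9) a: {B,S,T0}  orig:{B,S}
  cell(0,1) bb: {C}
  cell(1,2) bb: {C}
  cell(2,3) ba: ∅
  cell(3,4) ab: ∅
  cell(4,5) ba: ∅
  cell(5,6) aa: {A,B}
  cell(6,7) aa: {A,B}
  cell(7,8) aa: {A,B}
  cell(8,9) aa: {A,B}
  cell(0,2) bbb: {B,C,S}
  cell(1,3) bba: {C}
  cell(2,4) bab: ∅
  cell(3,5) aba: ∅
  cell(4,6) baa: {A,B,S}
  cell(5,7) aaa: {A,B,S}
  cell(6,8) aaa: {A,B,S}
  cell(7,9) aaa: {A,B,S}
  cell(0,3) bbba: {B,C,S}
  cell(1,4) bbab: {C}
  cell(2,5) baba: ∅
  cell(3,6) abaa: {A,B,S}
  cell(4,7) baaa: {A,B,S}
  cell(5,8) aaaa: {A,B,S}
  cell(6,9) aaaa: {A,B,S}
  cell(0,4) bbbab: {B,C,S}
  cell(1,5) bbaba: {C}
  cell(2,6) babaa: {A,B,S}
  cell(3,7) abaaa: {A,B,S}
  cell(4,8) baaaa: {A,B,S}
  cell(5,9) aaaaa: {A,B,S}
  cell(0,5) bbbaba: {B,C,S}
  cell(1,6) bbabaa: {A,B,C,S}
  cell(2,7) babaaa: {A,B,S}
  cell(3,8) abaaaa: {A,B,S}
  cell(4,9) baaaaa: {A,B,S}
  cell(0,6) bbbabaa: {A,B,C,S}
  cell(1,7) bbabaaa: {A,B,C,S}
  cell(2,8) babaaaa: {A,B,S}
  cell(3,9) abaaaaa: {A,B,S}
  cell(0,7) bbbabaaa: {A,B,C,S}
  cell(1,8) bbabaaaa: {A,B,C,S}
  cell(2,9) babaaaaa: {A,B,S}
  cell(0,8) bbbabaaaa: {A,B,C,S}
  cell(1,9) bbabaaaaa: {A,B,C,S}
  cell(0,9) bbbabaaaaa: {A,B,C,S}

S ∈ T[0,9] ⇒ YES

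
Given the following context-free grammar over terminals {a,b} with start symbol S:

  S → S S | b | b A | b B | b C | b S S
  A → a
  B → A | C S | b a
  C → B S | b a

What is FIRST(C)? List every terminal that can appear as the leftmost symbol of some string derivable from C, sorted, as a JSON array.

Compute FIRST by fixpoint:
round 1:
  A via A→a: +{a}
  B via B→A: +{a}
  B via B→b a: +{b}
  C via C→B S: +{a,b}
  S via S→b: +{b}
  FIRST(S)={b}  FIRST(A)={a}  FIRST(B)={a,b}  FIRST(C)={a,b}
round 2: done
  FIRST(S)={b}  FIRST(A)={a}  FIRST(B)={a,b}  FIRST(C)={a,b}

FIRST(C) = ["a", "b"]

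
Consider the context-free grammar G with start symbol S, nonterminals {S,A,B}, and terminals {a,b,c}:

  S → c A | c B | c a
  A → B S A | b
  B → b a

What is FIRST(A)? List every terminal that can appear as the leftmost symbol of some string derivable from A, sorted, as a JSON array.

FIRST iteration:
[1]
  A via A→b: +{b}
  B via B→b a: +{b}
  S via S→c A: +{c}
  S: {c}  A: {b}  B: {b}
[2] done
  S: {c}  A: {b}  B: {b}

FIRST(A) = ["b"]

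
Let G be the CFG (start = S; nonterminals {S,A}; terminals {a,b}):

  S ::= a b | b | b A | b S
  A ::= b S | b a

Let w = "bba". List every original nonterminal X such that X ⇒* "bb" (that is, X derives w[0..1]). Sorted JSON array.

CNF form of G:
  S -> T0 A | T0 S | T1 T0 | b
  A -> T0 S | T0 T1
  T0 -> b
  T1 -> a

CYK fill, restricted to cells inside w[0..1]:
  cell(0,0) b: {S,T0}  orig:{S}
  cell(1,1) b: {S,T0}  orig:{S}
  cell(0,1) bb: {A,S}

Original NTs in T[0,1] deriving "bb": ["A", "S"]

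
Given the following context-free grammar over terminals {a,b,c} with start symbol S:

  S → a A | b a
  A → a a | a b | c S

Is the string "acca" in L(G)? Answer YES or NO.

Convert to CNF:
  S -> T0 A | T1 T0
  A -> T0 T0 | T0 T1 | T2 S
  T0 -> a
  T1 -> b
  T2 -> c

CYK fill:
  cell(0,0) a: {T0}  orig:{}
  cell(1,1) c: {T2}  orig:{}
  cell(2,2) c: {T2}  orig:{}
  cell(3,3) a: {T0}  orig:{}
  cell(0,1) ac: ∅
  cell(1,2) cc: ∅
  cell(2,3) ca: ∅
  cell(0,2) acc: ∅
  cell(1,3) cca: ∅
  cell(0,3) acca: ∅

S ∉ T[0,3] ⇒ NO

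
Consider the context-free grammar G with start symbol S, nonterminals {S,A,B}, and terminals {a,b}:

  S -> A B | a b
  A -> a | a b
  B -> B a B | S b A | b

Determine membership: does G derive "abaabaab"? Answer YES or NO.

CNF form of G:
  S -> A B | T0 T1
  A -> T0 T1 | a
  B -> B X2 | S X3 | b
  T0 -> a
  T1 -> b
  X2 -> T0 B
  X3 -> T1 A

Fill CYK table bottom-up:
  [0..0]={A,T0}  "a"  orig:{A}
  [1..1]={B,T1}  "b"  orig:{B}
  [2..2]={A,T0}  "a"  orig:{A}
  [3..3]={A,T0}  "a"  orig:{A}
  [4..4]={B,T1}  "b"  orig:{B}
  [5..5]={A,T0}  "a"  orig:{A}
  [6..6]={A,T0}  "a"  orig:{A}
  [7..7]={B,T1}  "b"  orig:{B}
  [0..1]={A,S,X2}  "ab"  orig:{A,S}
  [1..2]={X3}  "ba"  orig:{}
  [2..3]=∅  "aa"
  [3..4]={A,S,X2}  "ab"  orig:{A,S}
  [4..5]={X3}  "ba"  orig:{}
  [5..6]=∅  "aa"
  [6..7]={A,S,X2}  "ab"  orig:{A,S}
  [0..2]=∅  "aba"
  [1..3]=∅  "baa"
  [2..4]=∅  "aab"
  [3..5]=∅  "aba"
  [4..6]=∅  "baa"
  [5..7]=∅  "aab"
  [0..3]=∅  "abaa"
  [1..4]=∅  "baab"
  [2..5]=∅  "aaba"
  [3..6]=∅  "abaa"
  [4..7]=∅  "baab"
  [0..4]=∅  "abaab"
  [1..5]=∅  "baaba"
  [2..6]=∅  "aabaa"
  [3..7]=∅  "abaab"
  [0..5]=∅  "abaaba"
  [1..6]=∅  "baabaa"
  [2..7]=∅  "aabaab"
  [0..6]=∅  "abaabaa"
  [1..7]=∅  "baabaab"
  [0..7]=∅  "abaabaab"

S ∉ T[0,7] ⇒ NO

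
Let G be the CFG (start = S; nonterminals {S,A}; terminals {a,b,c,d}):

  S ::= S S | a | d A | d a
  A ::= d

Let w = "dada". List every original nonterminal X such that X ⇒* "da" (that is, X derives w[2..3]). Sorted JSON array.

CNF form of G:
  S -> S S | T0 A | T0 T1 | a
  A -> d
  T0 -> d
  T1 -> a

CYK fill — only the sub-triangle for w[2..3]:
  [2..2]={A,T0}  "d"  orig:{A}
  [3..3]={S,T1}  "a"  orig:{S}
  [2..3]={S}  "da"

Original NTs in T[2,3] deriving "da": ["S"]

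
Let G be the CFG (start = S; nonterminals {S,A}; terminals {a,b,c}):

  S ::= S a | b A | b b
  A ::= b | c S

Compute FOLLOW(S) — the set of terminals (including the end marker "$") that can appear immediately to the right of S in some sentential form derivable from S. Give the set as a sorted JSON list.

FIRST iteration:
pass 1:
  A via A→b: +{b}
  A via A→c S: +{c}
  S via S→b A: +{b}
  FIRST(S)={b}  FIRST(A)={b,c}
pass 2: done
  FIRST(S)={b}  FIRST(A)={b,c}

FOLLOW sets:
seed FOLLOW(S) with $
pass 1:
  S→S a: FOLLOW(S) ⊇ FIRST(a) = {a}; new: +{a}
  S→b A: FOLLOW(A) ⊇ FOLLOW(S) ⊇ {$,a}; new: +{$,a}
  FOLLOW(S)={$,a}  FOLLOW(A)={$,a}
pass 2: (no change)
  FOLLOW(S)={$,a}  FOLLOW(A)={$,a}

FOLLOW(S) = ["$", "a"]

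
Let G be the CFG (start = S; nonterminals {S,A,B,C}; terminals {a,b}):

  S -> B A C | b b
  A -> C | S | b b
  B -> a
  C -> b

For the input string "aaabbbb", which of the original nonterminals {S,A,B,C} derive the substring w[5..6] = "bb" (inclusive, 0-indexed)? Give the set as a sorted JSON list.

CNF form of G:
  S -> B X2 | T0 T0
  A -> B X1 | T0 T0 | b
  B -> a
  C -> b
  T0 -> b
  X1 -> A C
  X2 -> A C

Fill CYK table bottom-up — only the sub-triangle for w[5..6]:
  cell(5,5) b: {A,C,T0}  orig:{A,C}
  cell(6,6) b: {A,C,T0}  orig:{A,C}
  cell(5,6) bb: {A,S,X1,X2}  orig:{A,S}

Original NTs in T[5,6] deriving "bb": ["A", "S"]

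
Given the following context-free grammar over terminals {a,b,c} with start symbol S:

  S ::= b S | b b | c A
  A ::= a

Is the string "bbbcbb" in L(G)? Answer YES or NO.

CNF form of G:
  S -> T0 S | T0 T0 | T1 A
  A -> a
  T0 -> b
  T1 -> c

Fill CYK table bottom-up:
  [0..0]={T0}  "b"  orig:{}
  [1..1]={T0}  "b"  orig:{}
  [2..2]={T0}  "b"  orig:{}
  [3..3]={T1}  "c"  orig:{}
  [4..4]={T0}  "b"  orig:{}
  [5..5]={T0}  "b"  orig:{}
  [0..1]={S}  "bb"
  [1..2]={S}  "bb"
  [2..3]=∅  "bc"
  [3..4]=∅  "cb"
  [4..5]={S}  "bb"
  [0..2]={S}  "bbb"
  [1..3]=∅  "bbc"
  [2..4]=∅  "bcb"
  [3..5]=∅  "cbb"
  [0..3]=∅  "bbbc"
  [1..4]=∅  "bbcb"
  [2..5]=∅  "bcbb"
  [0..4]=∅  "bbbcb"
  [1..5]=∅  "bbcbb"
  [0..5]=∅  "bbbcbb"

S ∉ T[0,5] ⇒ NO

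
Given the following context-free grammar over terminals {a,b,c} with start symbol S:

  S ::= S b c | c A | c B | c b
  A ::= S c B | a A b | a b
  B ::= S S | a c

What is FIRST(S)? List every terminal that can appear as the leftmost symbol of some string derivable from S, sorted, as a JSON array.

FIRST sets, iterate to fixpoint:
pass 1:
  A via A→a A b: +{a}
  B via B→a c: +{a}
  S via S→c A: +{c}
  S: {c}  A: {a}  B: {a}
pass 2:
  A via A→S c B: +{c}
  B via B→S S: +{c}
  S: {c}  A: {a,c}  B: {a,c}
pass 3: (no change)
  S: {c}  A: {a,c}  B: {a,c}

FIRST(S) = ["c"]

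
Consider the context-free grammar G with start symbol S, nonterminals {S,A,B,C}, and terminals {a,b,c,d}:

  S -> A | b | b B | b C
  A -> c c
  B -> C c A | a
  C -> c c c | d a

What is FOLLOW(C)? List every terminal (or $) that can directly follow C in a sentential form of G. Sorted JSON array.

FIRST sets, iterate to fixpoint:
pass 1:
  A via A→c c: +{c}
  B via B→a: +{a}
  C via C→c c c: +{c}
  C via C→d a: +{d}
  S via S→A: +{c}
  S via S→b: +{b}
  FIRST(S)={b,c}  FIRST(A)={c}  FIRST(B)={a}  FIRST(C)={c,d}
pass 2:
  B via B→C c A: +{c,d}
  FIRST(S)={b,c}  FIRST(A)={c}  FIRST(B)={a,c,d}  FIRST(C)={c,d}
pass 3: (stable)
  FIRST(S)={b,c}  FIRST(A)={c}  FIRST(B)={a,c,d}  FIRST(C)={c,d}

Compute FOLLOW by fixpoint:
FOLLOW(S) := {$}
[1]
  B→C c A: FOLLOW(C) ⊇ FIRST(c) = {c}; new: +{c}
  S→A: FOLLOW(A) ⊇ FOLLOW(S) ⊇ {$}; new: +{$}
  S→b B: FOLLOW(B) ⊇ FOLLOW(S) ⊇ {$}; new: +{$}
  S→b C: FOLLOW(C) ⊇ FOLLOW(S) ⊇ {$}; new: +{$}
  S: {$}  A: {$}  B: {$}  C: {$,c}
[2] (stable)
  S: {$}  A: {$}  B: {$}  C: {$,c}

FOLLOW(C) = ["$", "c"]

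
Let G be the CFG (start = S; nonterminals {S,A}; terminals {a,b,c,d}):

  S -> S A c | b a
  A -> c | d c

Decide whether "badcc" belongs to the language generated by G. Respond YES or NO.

Convert to CNF:
  S -> S X4 | T2 T3
  A -> T0 T1 | c
  T0 -> d
  T1 -> c
  T2 -> b
  T3 -> a
  X4 -> A T1

CYK table (by increasing span):
  cell(0,0) b: {T2}  orig:{}
  cell(1,1) a: {T3}  orig:{}
  cell(2,2) d: {T0}  orig:{}
  cell(3,3) c: {A,T1}  orig:{A}
  cell(4,4) c: {A,T1}  orig:{A}
  cell(0,1) ba: {S}
  cell(1,2) ad: ∅
  cell(2,3) dc: {A}
  cell(3,4) cc: {X4}  orig:{}
  cell(0,2) bad: ∅
  cell(1,3) adc: ∅
  cell(2,4) dcc: {X4}  orig:{}
  cell(0,3) badc: ∅
  cell(1,4) adcc: ∅
  cell(0,4) badcc: {S}

S ∈ T[0,4] ⇒ YES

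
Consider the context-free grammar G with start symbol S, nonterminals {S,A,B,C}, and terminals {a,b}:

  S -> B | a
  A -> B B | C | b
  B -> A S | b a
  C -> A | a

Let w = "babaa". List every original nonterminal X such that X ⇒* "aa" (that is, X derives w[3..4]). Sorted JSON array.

CNF form of G:
  S -> A S | T0 T1 | a
  A -> B B | a | b
  B -> A S | T0 T1
  C -> B B | a | b
  T0 -> b
  T1 -> a

CYK fill (cells [i..j] with 3 ≤ i ≤ j ≤ 4 only):
  [3..3]={A,C,S,T1}  "a"  orig:{A,C,S}
  [4..4]={A,C,S,T1}  "a"  orig:{A,C,S}
  [3..4]={B,S}  "aa"

Original NTs in T[3,4] deriving "aa": ["B", "S"]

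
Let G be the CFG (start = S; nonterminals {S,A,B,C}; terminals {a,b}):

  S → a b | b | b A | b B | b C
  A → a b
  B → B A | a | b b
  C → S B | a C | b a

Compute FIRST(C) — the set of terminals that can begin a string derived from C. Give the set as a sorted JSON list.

FIRST sets, iterate to fixpoint:
[1]
  A via A→a b: +{a}
  B via B→a: +{a}
  B via B→b b: +{b}
  C via C→a C: +{a}
  C via C→b a: +{b}
  S via S→a b: +{a}
  S via S→b: +{b}
  FIRST(S)={a,b}  FIRST(A)={a}  FIRST(B)={a,b}  FIRST(C)={a,b}
[2] (stable)
  FIRST(S)={a,b}  FIRST(A)={a}  FIRST(B)={a,b}  FIRST(C)={a,b}

FIRST(C) = ["a", "b"]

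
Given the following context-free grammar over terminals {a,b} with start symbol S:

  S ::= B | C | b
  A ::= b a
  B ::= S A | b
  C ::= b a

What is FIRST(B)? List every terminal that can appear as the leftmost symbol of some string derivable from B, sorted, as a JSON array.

FIRST sets, iterate to fixpoint:
round 1:
  A via A→b a: +{b}
  B via B→b: +{b}
  C via C→b a: +{b}
  S via S→B: +{b}
  S: {b}  A: {b}  B: {b}  C: {b}
round 2: done
  S: {b}  A: {b}  B: {b}  C: {b}

FIRST(B) = ["b"]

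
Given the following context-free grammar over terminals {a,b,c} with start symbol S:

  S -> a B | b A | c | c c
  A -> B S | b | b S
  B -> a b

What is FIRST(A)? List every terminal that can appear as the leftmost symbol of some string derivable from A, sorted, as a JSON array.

FIRST iteration:
iter 1:
  A via A→b: +{b}
  B via B→a b: +{a}
  S via S→a B: +{a}
  S via S→b A: +{b}
  S via S→c: +{c}
  S: {a,b,c}  A: {b}  B: {a}
iter 2:
  A via A→B S: +{a}
  S: {a,b,c}  A: {a,b}  B: {a}
iter 3: (stable)
  S: {a,b,c}  A: {a,b}  B: {a}

FIRST(A) = ["a", "b"]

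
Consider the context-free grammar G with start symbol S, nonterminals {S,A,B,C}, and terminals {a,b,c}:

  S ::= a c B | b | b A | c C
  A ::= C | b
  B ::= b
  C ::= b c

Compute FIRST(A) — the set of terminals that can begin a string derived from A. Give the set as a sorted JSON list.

FIRST sets, iterate to fixpoint:
pass 1:
  A via A→b: +{b}
  B via B→b: +{b}
  C via C→b c: +{b}
  S via S→a c B: +{a}
  S via S→b: +{b}
  S via S→c C: +{c}
  FIRST[S]={a,b,c}  FIRST[A]={b}  FIRST[B]={b}  FIRST[C]={b}
pass 2: — fixpoint
  FIRST[S]={a,b,c}  FIRST[A]={b}  FIRST[B]={b}  FIRST[C]={b}

FIRST(A) = ["b"]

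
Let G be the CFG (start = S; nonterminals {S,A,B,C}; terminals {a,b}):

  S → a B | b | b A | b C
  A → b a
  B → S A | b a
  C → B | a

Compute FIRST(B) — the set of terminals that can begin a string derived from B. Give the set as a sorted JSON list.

Compute FIRST by fixpoint:
pass 1:
  A via A→b a: +{b}
  B via B→b a: +{b}
  C via C→B: +{b}
  C via C→a: +{a}
  S via S→a B: +{a}
  S via S→b: +{b}
  S: {a,b}  A: {b}  B: {b}  C: {a,b}
pass 2:
  B via B→S A: +{a}
  S: {a,b}  A: {b}  B: {a,b}  C: {a,b}
pass 3: (no change)
  S: {a,b}  A: {b}  B: {a,b}  C: {a,b}

FIRST(B) = ["a", "b"]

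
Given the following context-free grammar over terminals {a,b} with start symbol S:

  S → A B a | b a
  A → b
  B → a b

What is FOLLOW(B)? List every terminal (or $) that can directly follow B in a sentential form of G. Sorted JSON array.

FIRST iteration:
pass 1:
  A via A→b: +{b}
  B via B→a b: +{a}
  S via S→A B a: +{b}
  FIRST[S]={b}  FIRST[A]={b}  FIRST[B]={a}
pass 2: done
  FIRST[S]={b}  FIRST[A]={b}  FIRST[B]={a}

FOLLOW sets:
seed FOLLOW(S) with $
iter 1:
  S→A B a: FOLLOW(A) ⊇ FIRST(B) = {a}; new: +{a}
  S→A B a: FOLLOW(B) ⊇ FIRST(a) = {a}; new: +{a}
  FOLLOW[S]={$}  FOLLOW[A]={a}  FOLLOW[B]={a}
iter 2: done
  FOLLOW[S]={$}  FOLLOW[A]={a}  FOLLOW[B]={a}

FOLLOW(B) = ["a"]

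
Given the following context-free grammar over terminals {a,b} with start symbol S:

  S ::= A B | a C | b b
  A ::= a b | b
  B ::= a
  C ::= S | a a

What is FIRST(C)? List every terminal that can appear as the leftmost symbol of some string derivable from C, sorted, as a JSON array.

Compute FIRST by fixpoint:
round 1:
  A via A→a b: +{a}
  A via A→b: +{b}
  B via B→a: +{a}
  C via C→a a: +{a}
  S via S→A B: +{a,b}
  FIRST[S]={a,b}  FIRST[A]={a,b}  FIRST[B]={a}  FIRST[C]={a}
round 2:
  C via C→S: +{b}
  FIRST[S]={a,b}  FIRST[A]={a,b}  FIRST[B]={a}  FIRST[C]={a,b}
round 3: (stable)
  FIRST[S]={a,b}  FIRST[A]={a,b}  FIRST[B]={a}  FIRST[C]={a,b}

FIRST(C) = ["a", "b"]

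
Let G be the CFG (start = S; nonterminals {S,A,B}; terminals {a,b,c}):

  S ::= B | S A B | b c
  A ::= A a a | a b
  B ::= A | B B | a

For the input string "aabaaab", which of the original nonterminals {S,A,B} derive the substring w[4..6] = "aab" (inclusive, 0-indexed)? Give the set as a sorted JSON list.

Convert to CNF:
  S -> A X5 | B B | S X6 | T0 T1 | T1 T2 | a
  A -> A X3 | T0 T1
  B -> A X4 | B B | T0 T1 | a
  T0 -> a
  T1 -> b
  T2 -> c
  X3 -> T0 T0
  X4 -> T0 T0
  X5 -> T0 T0
  X6 -> A B

CYK table (by increasing span), restricted to cells inside w[4..6]:
  cell(4,4) a: {B,S,T0}  orig:{B,S}
  cell(5,5) a: {B,S,T0}  orig:{B,S}
  cell(6,6) b: {T1}  orig:{}
  cell(4,5) aa: {B,S,X3,X4,X5}  orig:{B,S}
  cell(5,6) ab: {A,B,S}
  cell(4,6) aab: {B,S}

Original NTs in T[4,6] deriving "aab": ["B", "S"]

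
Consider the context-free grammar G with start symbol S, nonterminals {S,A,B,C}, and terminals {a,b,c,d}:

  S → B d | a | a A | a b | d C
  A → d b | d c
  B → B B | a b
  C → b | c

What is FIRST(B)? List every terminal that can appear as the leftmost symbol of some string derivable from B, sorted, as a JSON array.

Compute FIRST by fixpoint:
pass 1:
  A via A→d b: +{d}
  B via B→a b: +{a}
  C via C→b: +{b}
  C via C→c: +{c}
  S via S→B d: +{a}
  S via S→d C: +{d}
  S: {a,d}  A: {d}  B: {a}  C: {b,c}
pass 2: (no change)
  S: {a,d}  A: {d}  B: {a}  C: {b,c}

FIRST(B) = ["a"]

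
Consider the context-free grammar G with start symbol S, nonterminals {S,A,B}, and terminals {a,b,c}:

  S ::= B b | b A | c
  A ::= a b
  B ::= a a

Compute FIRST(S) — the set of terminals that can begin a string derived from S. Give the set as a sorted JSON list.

FIRST sets, iterate to fixpoint:
pass 1:
  A via A→a b: +{a}
  B via B→a a: +{a}
  S via S→B b: +{a}
  S via S→b A: +{b}
  S via S→c: +{c}
  FIRST[S]={a,b,c}  FIRST[A]={a}  FIRST[B]={a}
pass 2: done
  FIRST[S]={a,b,c}  FIRST[A]={a}  FIRST[B]={a}

FIRST(S) = ["a", "b", "c"]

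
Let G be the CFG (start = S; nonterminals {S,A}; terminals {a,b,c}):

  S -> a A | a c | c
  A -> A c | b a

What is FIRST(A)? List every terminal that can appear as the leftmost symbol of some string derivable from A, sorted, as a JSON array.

FIRST iteration:
[1]
  A via A→b a: +{b}
  S via S→a A: +{a}
  S via S→c: +{c}
  FIRST(S)={a,c}  FIRST(A)={b}
[2] done
  FIRST(S)={a,c}  FIRST(A)={b}

FIRST(A) = ["b"]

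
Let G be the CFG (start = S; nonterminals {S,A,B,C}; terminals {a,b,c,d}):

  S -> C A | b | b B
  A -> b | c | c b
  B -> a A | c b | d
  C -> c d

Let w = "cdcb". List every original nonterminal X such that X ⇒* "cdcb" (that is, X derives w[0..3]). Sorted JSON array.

CNF form of G:
  S -> C A | T1 B | b
  A -> T0 T1 | b | c
  B -> T0 T1 | T2 A | d
  C -> T0 T3
  T0 -> c
  T1 -> b
  T2 -> a
  T3 -> d

CYK fill — only the sub-triangle for w[0..3]:
  cell(0,0) c: {A,T0}  orig:{A}
  cell(1,1) d: {B,T3}  orig:{B}
  cell(2,2) c: {A,T0}  orig:{A}
  cell(3,3) b: {A,S,T1}  orig:{A,S}
  cell(0,1) cd: {C}
  cell(1,2) dc: ∅
  cell(2,3) cb: {A,B}
  cell(0,2) cdc: {S}
  cell(1,3) dcb: ∅
  cell(0,3) cdcb: {S}

Original NTs in T[0,3] deriving "cdcb": ["S"]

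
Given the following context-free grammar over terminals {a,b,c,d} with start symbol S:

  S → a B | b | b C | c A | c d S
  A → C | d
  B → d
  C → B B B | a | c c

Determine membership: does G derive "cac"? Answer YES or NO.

Convert to CNF:
  S -> T0 A | T0 X6 | T1 B | T2 C | b
  A -> B X4 | T0 T0 | a | d
  B -> d
  C -> B X5 | T0 T0 | a
  T0 -> c
  T1 -> a
  T2 -> b
  T3 -> d
  X4 -> B B
  X5 -> B B
  X6 -> T3 S

CYK fill:
  T[0,0] 'c' = {T0}  orig:{}
  T[1,1] 'a' = {A,C,T1}  orig:{A,C}
  T[2,2] 'c' = {T0}  orig:{}
  T[0,1] 'ca' = {S}
  T[1,2] 'ac' = ∅
  T[0,2] 'cac' = ∅

S ∉ T[0,2] ⇒ NO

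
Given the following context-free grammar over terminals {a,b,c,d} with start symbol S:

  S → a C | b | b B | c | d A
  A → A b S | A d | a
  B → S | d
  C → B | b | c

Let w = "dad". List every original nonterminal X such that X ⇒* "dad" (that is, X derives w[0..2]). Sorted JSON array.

CNF form of G:
  S -> T0 B | T1 A | T2 C | b | c
  A -> A T1 | A X3 | a
  B -> T0 B | T1 A | T2 C | b | c | d
  C -> T0 B | T1 A | T2 C | b | c | d
  T0 -> b
  T1 -> d
  T2 -> a
  X3 -> T0 S

Fill CYK table bottom-up, restricted to cells inside w[0..2]:
  cell(0,0) d: {B,C,T1}  orig:{B,C}
  cell(1,1) a: {A,T2}  orig:{A}
  cell(2,2) d: {B,C,T1}  orig:{B,C}
  cell(0,1) da: {B,C,S}
  cell(1,2) ad: {A,B,C,S}
  cell(0,2) dad: {B,C,S}

Original NTs in T[0,2] deriving "dad": ["B", "C", "S"]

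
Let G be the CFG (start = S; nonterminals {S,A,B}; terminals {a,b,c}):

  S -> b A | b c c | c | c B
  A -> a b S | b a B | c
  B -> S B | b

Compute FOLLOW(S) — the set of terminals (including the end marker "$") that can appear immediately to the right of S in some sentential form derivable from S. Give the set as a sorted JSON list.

Compute FIRST by fixpoint:
pass 1:
  A via A→a b S: +{a}
  A via A→b a B: +{b}
  A via A→c: +{c}
  B via B→b: +{b}
  S via S→b A: +{b}
  S via S→c: +{c}
  FIRST(S)={b,c}  FIRST(A)={a,b,c}  FIRST(B)={b}
pass 2:
  B via B→S B: +{c}
  FIRST(S)={b,c}  FIRST(A)={a,b,c}  FIRST(B)={b,c}
pass 3: (no change)
  FIRST(S)={b,c}  FIRST(A)={a,b,c}  FIRST(B)={b,c}

Compute FOLLOW by fixpoint:
initialize: $ ∈ FOLLOW(S)
round 1:
  B→S B: FOLLOW(S) ⊇ FIRST(B) = {b,c}; new: +{b,c}
  S→b A: FOLLOW(A) ⊇ FOLLOW(S) ⊇ {$,b,c}; new: +{$,b,c}
  S→c B: FOLLOW(B) ⊇ FOLLOW(S) ⊇ {$,b,c}; new: +{$,b,c}
  S: {$,b,c}  A: {$,b,c}  B: {$,b,c}
round 2: (no change)
  S: {$,b,c}  A: {$,b,c}  B: {$,b,c}

FOLLOW(S) = ["$", "b", "c"]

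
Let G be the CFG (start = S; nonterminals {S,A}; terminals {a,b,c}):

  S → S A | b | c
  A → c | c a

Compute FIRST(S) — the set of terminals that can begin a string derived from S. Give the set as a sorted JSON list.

FIRST sets, iterate to fixpoint:
iter 1:
  A via A→c: +{c}
  S via S→b: +{b}
  S via S→c: +{c}
  S: {b,c}  A: {c}
iter 2: (stable)
  S: {b,c}  A: {c}

FIRST(S) = ["b", "c"]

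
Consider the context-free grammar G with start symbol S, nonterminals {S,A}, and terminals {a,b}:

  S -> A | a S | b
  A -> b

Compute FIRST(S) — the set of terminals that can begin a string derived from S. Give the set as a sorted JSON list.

FIRST iteration:
iter 1:
  A via A→b: +{b}
  S via S→A: +{b}
  S via S→a S: +{a}
  FIRST[S]={a,b}  FIRST[A]={b}
iter 2: (no change)
  FIRST[S]={a,b}  FIRST[A]={b}

FIRST(S) = ["a", "b"]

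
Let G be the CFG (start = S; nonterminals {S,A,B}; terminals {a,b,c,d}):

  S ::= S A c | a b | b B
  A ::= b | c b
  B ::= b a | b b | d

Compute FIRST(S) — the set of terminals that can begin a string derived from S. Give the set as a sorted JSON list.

FIRST iteration:
round 1:
  A via A→b: +{b}
  A via A→c b: +{c}
  B via B→b a: +{b}
  B via B→d: +{d}
  S via S→a b: +{a}
  S via S→b B: +{b}
  FIRST[S]={a,b}  FIRST[A]={b,c}  FIRST[B]={b,d}
round 2: (stable)
  FIRST[S]={a,b}  FIRST[A]={b,c}  FIRST[B]={b,d}

FIRST(S) = ["a", "b"]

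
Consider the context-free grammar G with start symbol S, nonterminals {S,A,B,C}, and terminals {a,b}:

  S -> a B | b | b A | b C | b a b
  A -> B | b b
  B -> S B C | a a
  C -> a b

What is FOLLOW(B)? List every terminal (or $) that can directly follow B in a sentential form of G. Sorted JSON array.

Compute FIRST by fixpoint:
round 1:
  A via A→b b: +{b}
  B via B→a a: +{a}
  C via C→a b: +{a}
  S via S→a B: +{a}
  S via S→b: +{b}
  S: {a,b}  A: {b}  B: {a}  C: {a}
round 2:
  A via A→B: +{a}
  B via B→S B C: +{b}
  S: {a,b}  A: {a,b}  B: {a,b}  C: {a}
round 3: (stable)
  S: {a,b}  A: {a,b}  B: {a,b}  C: {a}

FOLLOW sets:
seed FOLLOW(S) with $
iter 1:
  B→S B C: FOLLOW(S) ⊇ FIRST(B) = {a,b}; new: +{a,b}
  B→S B C: FOLLOW(B) ⊇ FIRST(C) = {a}; new: +{a}
  B→S B C: FOLLOW(C) ⊇ FOLLOW(B) ⊇ {a}; new: +{a}
  S→a B: FOLLOW(B) ⊇ FOLLOW(S) ⊇ {$,a,b}; new: +{$,b}
  S→b A: FOLLOW(A) ⊇ FOLLOW(S) ⊇ {$,a,b}; new: +{$,a,b}
  S→b C: FOLLOW(C) ⊇ FOLLOW(S) ⊇ {$,a,b}; new: +{$,b}
  S: {$,a,b}  A: {$,a,b}  B: {$,a,b}  C: {$,a,b}
iter 2: (stable)
  S: {$,a,b}  A: {$,a,b}  B: {$,a,b}  C: {$,a,b}

FOLLOW(B) = ["$", "a", "b"]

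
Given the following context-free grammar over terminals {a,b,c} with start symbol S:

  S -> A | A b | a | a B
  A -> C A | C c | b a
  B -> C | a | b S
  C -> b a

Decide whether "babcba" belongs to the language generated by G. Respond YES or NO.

Convert to CNF:
  S -> A T1 | C A | C T0 | T1 T2 | T2 B | a
  A -> C A | C T0 | T1 T2
  B -> T1 S | T1 T2 | a
  C -> T1 T2
  T0 -> c
  T1 -> b
  T2 -> a

CYK fill:
  [0..0]={T1}  "b"  orig:{}
  [1..1]={B,S,T2}  "a"  orig:{B,S}
  [2..2]={T1}  "b"  orig:{}
  [3..3]={T0}  "c"  orig:{}
  [4..4]={T1}  "b"  orig:{}
  [5..5]={B,S,T2}  "a"  orig:{B,S}
  [0..1]={A,B,C,S}  "ba"
  [1..2]=∅  "ab"
  [2..3]=∅  "bc"
  [3..4]=∅  "cb"
  [4..5]={A,B,C,S}  "ba"
  [0..2]={S}  "bab"
  [1..3]=∅  "abc"
  [2..4]=∅  "bcb"
  [3..5]=∅  "cba"
  [0..3]=∅  "babc"
  [1..4]=∅  "abcb"
  [2..5]=∅  "bcba"
  [0..4]=∅  "babcb"
  [1..5]=∅  "abcba"
  [0..5]=∅  "babcba"

S ∉ T[0,5] ⇒ NO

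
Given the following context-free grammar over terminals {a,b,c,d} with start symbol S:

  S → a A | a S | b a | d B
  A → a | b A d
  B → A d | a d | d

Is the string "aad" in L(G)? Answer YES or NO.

CNF form of G:
  S -> T0 T2 | T1 B | T2 A | T2 S
  A -> T0 X3 | a
  B -> A T1 | T2 T1 | d
  T0 -> b
  T1 -> d
  T2 -> a
  X3 -> A T1

CYK fill:
  T[0,0] 'a' = {A,T2}  orig:{A}
  T[1,1] 'a' = {A,T2}  orig:{A}
  T[2,2] 'd' = {B,T1}  orig:{B}
  T[0,1] 'aa' = {S}
  T[1,2] 'ad' = {B,X3}  orig:{B}
  T[0,2] 'aad' = ∅

S ∉ T[0,2] ⇒ NO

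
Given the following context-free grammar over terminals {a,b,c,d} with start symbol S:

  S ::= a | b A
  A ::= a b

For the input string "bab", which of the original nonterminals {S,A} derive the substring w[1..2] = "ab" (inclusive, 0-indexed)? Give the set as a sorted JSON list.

Convert to CNF:
  S -> T1 A | a
  A -> T0 T1
  T0 -> a
  T1 -> b

CYK fill — only the sub-triangle for w[1..2]:
  T[1,1] 'a' = {S,T0}  orig:{S}
  T[2,2] 'b' = {T1}  orig:{}
  T[1,2] 'ab' = {A}

Original NTs in T[1,2] deriving "ab": ["A"]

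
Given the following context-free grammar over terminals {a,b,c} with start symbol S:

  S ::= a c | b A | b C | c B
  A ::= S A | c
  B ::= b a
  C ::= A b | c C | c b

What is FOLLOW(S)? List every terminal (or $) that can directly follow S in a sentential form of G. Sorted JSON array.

FIRST sets, iterate to fixpoint:
pass 1:
  A via A→c: +{c}
  B via B→b a: +{b}
  C via C→A b: +{c}
  S via S→a c: +{a}
  S via S→b A: +{b}
  S via S→c B: +{c}
  FIRST(S)={a,b,c}  FIRST(A)={c}  FIRST(B)={b}  FIRST(C)={c}
pass 2:
  A via A→S A: +{a,b}
  C via C→A b: +{a,b}
  FIRST(S)={a,b,c}  FIRST(A)={a,b,c}  FIRST(B)={b}  FIRST(C)={a,b,c}
pass 3: done
  FIRST(S)={a,b,c}  FIRST(A)={a,b,c}  FIRST(B)={b}  FIRST(C)={a,b,c}

FOLLOW iteration:
initialize: $ ∈ FOLLOW(S)
iter 1:
  A→S A: FOLLOW(S) ⊇ FIRST(A) = {a,b,c}; new: +{a,b,c}
  C→A b: FOLLOW(A) ⊇ FIRST(b) = {b}; new: +{b}
  S→b A: FOLLOW(A) ⊇ FOLLOW(S) ⊇ {$,a,b,c}; new: +{$,a,c}
  S→b C: FOLLOW(C) ⊇ FOLLOW(S) ⊇ {$,a,b,c}; new: +{$,a,b,c}
  S→c B: FOLLOW(B) ⊇ FOLLOW(S) ⊇ {$,a,b,c}; new: +{$,a,b,c}
  FOLLOW(S)={$,a,b,c}  FOLLOW(A)={$,a,b,c}  FOLLOW(B)={$,a,b,c}  FOLLOW(C)={$,a,b,c}
iter 2: — fixpoint
  FOLLOW(S)={$,a,b,c}  FOLLOW(A)={$,a,b,c}  FOLLOW(B)={$,a,b,c}  FOLLOW(C)={$,a,b,c}

FOLLOW(S) = ["$", "a", "b", "c"]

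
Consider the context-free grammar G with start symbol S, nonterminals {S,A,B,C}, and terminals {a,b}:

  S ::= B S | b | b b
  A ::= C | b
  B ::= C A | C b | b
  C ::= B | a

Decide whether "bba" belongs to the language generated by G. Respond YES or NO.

CNF form of G:
  S -> B S | T0 T0 | b
  A -> C A | C T0 | a | b
  B -> C A | C T0 | b
  C -> C A | C T0 | a | b
  T0 -> b

CYK fill:
  [0..0]={A,B,C,S,T0}  "b"  orig:{A,B,C,S}
  [1..1]={A,B,C,S,T0}  "b"  orig:{A,B,C,S}
  [2..2]={A,C}  "a"
  [0..1]={A,B,C,S}  "bb"
  [1..2]={A,B,C}  "ba"
  [0..2]={A,B,C}  "bba"

S ∉ T[0,2] ⇒ NO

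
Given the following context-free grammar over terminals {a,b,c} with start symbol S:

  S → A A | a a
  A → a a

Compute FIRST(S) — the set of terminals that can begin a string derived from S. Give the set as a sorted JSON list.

FIRST sets, iterate to fixpoint:
pass 1:
  A via A→a a: +{a}
  S via S→A A: +{a}
  FIRST[S]={a}  FIRST[A]={a}
pass 2: — fixpoint
  FIRST[S]={a}  FIRST[A]={a}

FIRST(S) = ["a"]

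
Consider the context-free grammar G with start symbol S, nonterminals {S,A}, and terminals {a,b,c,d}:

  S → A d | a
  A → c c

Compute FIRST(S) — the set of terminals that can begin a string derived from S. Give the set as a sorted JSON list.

FIRST sets, iterate to fixpoint:
pass 1:
  A via A→c c: +{c}
  S via S→A d: +{c}
  S via S→a: +{a}
  FIRST(S)={a,c}  FIRST(A)={c}
pass 2: — fixpoint
  FIRST(S)={a,c}  FIRST(A)={c}

FIRST(S) = ["a", "c"]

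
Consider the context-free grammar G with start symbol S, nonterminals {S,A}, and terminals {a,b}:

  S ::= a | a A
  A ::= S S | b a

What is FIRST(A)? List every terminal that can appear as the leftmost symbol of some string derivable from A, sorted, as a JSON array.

FIRST iteration:
iter 1:
  A via A→b a: +{b}
  S via S→a: +{a}
  FIRST(S)={a}  FIRST(A)={b}
iter 2:
  A via A→S S: +{a}
  FIRST(S)={a}  FIRST(A)={a,b}
iter 3: (stable)
  FIRST(S)={a}  FIRST(A)={a,b}

FIRST(A) = ["a", "b"]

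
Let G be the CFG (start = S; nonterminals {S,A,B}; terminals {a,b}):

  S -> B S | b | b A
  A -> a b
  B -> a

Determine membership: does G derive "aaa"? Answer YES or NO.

CNF form of G:
  S -> B S | T1 A | b
  A -> T0 T1
  B -> a
  T0 -> a
  T1 -> b

Fill CYK table bottom-up:
  cell(0,0) a: {B,T0}  orig:{B}
  cell(1,1) a: {B,T0}  orig:{B}
  cell(2,2) a: {B,T0}  orig:{B}
  cell(0,1) aa: ∅
  cell(1,2) aa: ∅
  cell(0,2) aaa: ∅

S ∉ T[0,2] ⇒ NO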